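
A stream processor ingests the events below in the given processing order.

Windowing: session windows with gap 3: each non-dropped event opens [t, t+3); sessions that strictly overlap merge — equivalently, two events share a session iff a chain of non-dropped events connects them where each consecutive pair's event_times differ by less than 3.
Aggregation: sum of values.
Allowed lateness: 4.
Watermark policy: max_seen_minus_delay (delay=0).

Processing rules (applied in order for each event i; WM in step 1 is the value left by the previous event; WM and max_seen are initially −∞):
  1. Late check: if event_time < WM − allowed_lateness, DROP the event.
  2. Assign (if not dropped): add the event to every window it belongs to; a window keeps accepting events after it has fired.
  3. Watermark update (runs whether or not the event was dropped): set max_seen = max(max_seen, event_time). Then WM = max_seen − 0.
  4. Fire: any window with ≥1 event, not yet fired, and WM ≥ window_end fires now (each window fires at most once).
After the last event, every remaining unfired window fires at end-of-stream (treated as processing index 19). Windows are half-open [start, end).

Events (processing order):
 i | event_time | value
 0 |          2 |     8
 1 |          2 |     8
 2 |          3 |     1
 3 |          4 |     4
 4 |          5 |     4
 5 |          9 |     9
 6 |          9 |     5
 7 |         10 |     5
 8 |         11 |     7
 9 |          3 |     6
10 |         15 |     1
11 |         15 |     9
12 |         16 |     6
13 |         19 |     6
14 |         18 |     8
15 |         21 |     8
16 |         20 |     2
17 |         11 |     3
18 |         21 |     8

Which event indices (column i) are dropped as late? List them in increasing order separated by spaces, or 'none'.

i=0 t=2 v=8: → [2,5); WM=2
i=1 t=2 v=8: → [2,5); WM=2
i=2 t=3 v=1: → [2,6); WM=3
i=3 t=4 v=4: → [2,7); WM=4
i=4 t=5 v=4: → [2,8); WM=5
i=5 t=9 v=9: → [9,12); WM=9
i=6 t=9 v=5: → [9,12); WM=9
i=7 t=10 v=5: → [9,13); WM=10
i=8 t=11 v=7: → [9,14); WM=11
i=9 t=3 v=6: DROP (t<11-4); WM=11
i=10 t=15 v=1: → [15,18); WM=15
i=11 t=15 v=9: → [15,18); WM=15
i=12 t=16 v=6: → [15,19); WM=16
i=13 t=19 v=6: → [19,22); WM=19
i=14 t=18 v=8: → [15,22); WM=19
i=15 t=21 v=8: → [15,24); WM=21
i=16 t=20 v=2: → [15,24); WM=21
i=17 t=11 v=3: DROP (t<21-4); WM=21
i=18 t=21 v=8: → [15,24); WM=21

9 17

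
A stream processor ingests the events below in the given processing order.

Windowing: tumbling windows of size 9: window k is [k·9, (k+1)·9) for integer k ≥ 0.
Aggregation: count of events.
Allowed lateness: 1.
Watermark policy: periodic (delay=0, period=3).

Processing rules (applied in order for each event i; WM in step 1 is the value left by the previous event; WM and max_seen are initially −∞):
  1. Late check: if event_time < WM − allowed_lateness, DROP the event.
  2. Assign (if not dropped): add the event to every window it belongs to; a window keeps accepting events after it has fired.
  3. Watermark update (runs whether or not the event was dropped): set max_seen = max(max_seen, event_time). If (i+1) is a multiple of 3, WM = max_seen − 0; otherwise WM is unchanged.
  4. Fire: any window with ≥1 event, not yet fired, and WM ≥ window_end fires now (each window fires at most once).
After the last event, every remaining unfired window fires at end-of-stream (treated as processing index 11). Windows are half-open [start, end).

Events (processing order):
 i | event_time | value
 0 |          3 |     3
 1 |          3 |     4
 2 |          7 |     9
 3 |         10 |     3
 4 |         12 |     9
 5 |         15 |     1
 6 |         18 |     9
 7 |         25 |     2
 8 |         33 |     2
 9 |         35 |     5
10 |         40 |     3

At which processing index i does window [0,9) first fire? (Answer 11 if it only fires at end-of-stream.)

i=0 t=3 v=3: → [0,9); WM=−∞
i=1 t=3 v=4: → [0,9); WM=−∞
i=2 t=7 v=9: → [0,9); WM=7
i=3 t=10 v=3: → [9,18); WM=7
i=4 t=12 v=9: → [9,18); WM=7
i=5 t=15 v=1: → [9,18); WM=15; [0,9) fires=3
i=6 t=18 v=9: → [18,27); WM=15
i=7 t=25 v=2: → [18,27); WM=15
i=8 t=33 v=2: → [27,36); WM=33; [9,18) fires=3 [18,27) fires=2
i=9 t=35 v=5: → [27,36); WM=33
i=10 t=40 v=3: → [36,45); WM=33

5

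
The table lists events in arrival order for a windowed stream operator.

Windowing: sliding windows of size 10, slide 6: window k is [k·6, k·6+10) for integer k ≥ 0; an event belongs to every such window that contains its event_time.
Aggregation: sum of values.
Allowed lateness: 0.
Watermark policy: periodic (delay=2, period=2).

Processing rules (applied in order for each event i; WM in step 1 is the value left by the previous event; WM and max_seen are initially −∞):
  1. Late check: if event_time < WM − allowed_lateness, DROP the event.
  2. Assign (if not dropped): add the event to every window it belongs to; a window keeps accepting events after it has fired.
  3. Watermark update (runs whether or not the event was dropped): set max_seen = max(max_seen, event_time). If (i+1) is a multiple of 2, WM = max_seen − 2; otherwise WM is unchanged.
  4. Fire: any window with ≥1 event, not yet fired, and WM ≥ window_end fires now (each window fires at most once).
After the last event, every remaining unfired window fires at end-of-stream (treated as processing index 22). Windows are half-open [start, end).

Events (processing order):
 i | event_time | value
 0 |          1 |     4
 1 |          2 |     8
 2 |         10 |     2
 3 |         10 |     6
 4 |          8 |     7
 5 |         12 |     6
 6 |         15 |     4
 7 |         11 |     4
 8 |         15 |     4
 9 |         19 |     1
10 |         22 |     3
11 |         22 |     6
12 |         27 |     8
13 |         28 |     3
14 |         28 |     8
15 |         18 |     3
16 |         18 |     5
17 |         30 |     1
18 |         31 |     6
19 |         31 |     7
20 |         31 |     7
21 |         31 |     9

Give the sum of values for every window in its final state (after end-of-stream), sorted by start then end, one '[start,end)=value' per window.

[0,10)=19 [6,16)=33 [12,22)=15 [18,28)=18 [24,34)=49 [30,40)=30

i=0 t=1 v=4: → [0,10); WM=−∞
i=1 t=2 v=8: → [0,10); WM=0
i=2 t=10 v=2: → [6,16); WM=0
i=3 t=10 v=6: → [6,16); WM=8
i=4 t=8 v=7: → [6,16),[0,10); WM=8
i=5 t=12 v=6: → [12,22),[6,16); WM=10; [0,10) fires=19
i=6 t=15 v=4: → [12,22),[6,16); WM=10
i=7 t=11 v=4: → [6,16); WM=13
i=8 t=15 v=4: → [12,22),[6,16); WM=13
i=9 t=19 v=1: → [18,28),[12,22); WM=17; [6,16) fires=33
i=10 t=22 v=3: → [18,28); WM=17
i=11 t=22 v=6: → [18,28); WM=20
i=12 t=27 v=8: → [24,34),[18,28); WM=20
i=13 t=28 v=3: → [24,34); WM=26; [12,22) fires=15
i=14 t=28 v=8: → [24,34); WM=26
i=15 t=18 v=3: DROP (t<26-0); WM=26
i=16 t=18 v=5: DROP (t<26-0); WM=26
i=17 t=30 v=1: → [30,40),[24,34); WM=28; [18,28) fires=18
i=18 t=31 v=6: → [30,40),[24,34); WM=28
i=19 t=31 v=7: → [30,40),[24,34); WM=29
i=20 t=31 v=7: → [30,40),[24,34); WM=29
i=21 t=31 v=9: → [30,40),[24,34); WM=29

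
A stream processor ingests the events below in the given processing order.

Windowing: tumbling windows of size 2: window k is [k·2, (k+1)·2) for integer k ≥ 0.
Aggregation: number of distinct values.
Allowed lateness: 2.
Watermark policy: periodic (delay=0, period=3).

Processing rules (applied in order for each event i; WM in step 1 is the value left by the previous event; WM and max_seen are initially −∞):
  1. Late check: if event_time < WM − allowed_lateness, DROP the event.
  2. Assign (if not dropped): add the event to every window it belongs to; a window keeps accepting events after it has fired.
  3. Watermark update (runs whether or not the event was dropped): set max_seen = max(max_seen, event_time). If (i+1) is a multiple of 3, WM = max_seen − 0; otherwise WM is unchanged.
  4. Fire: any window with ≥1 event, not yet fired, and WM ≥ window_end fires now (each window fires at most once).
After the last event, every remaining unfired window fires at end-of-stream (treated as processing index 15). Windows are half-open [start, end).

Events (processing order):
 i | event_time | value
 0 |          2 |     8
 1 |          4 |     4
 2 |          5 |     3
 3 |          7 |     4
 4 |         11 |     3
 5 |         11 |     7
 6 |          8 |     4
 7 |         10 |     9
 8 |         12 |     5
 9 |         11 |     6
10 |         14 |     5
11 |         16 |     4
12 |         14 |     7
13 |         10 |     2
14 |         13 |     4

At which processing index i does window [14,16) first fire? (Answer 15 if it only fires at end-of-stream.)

11

i=0 t=2 v=8: → [2,4); WM=−∞
i=1 t=4 v=4: → [4,6); WM=−∞
i=2 t=5 v=3: → [4,6); WM=5; [2,4) fires=1
i=3 t=7 v=4: → [6,8); WM=5
i=4 t=11 v=3: → [10,12); WM=5
i=5 t=11 v=7: → [10,12); WM=11; [4,6) fires=2 [6,8) fires=1
i=6 t=8 v=4: DROP (t<11-2); WM=11
i=7 t=10 v=9: → [10,12); WM=11
i=8 t=12 v=5: → [12,14); WM=12; [10,12) fires=3
i=9 t=11 v=6: → [10,12); WM=12
i=10 t=14 v=5: → [14,16); WM=12
i=11 t=16 v=4: → [16,18); WM=16; [12,14) fires=1 [14,16) fires=1
i=12 t=14 v=7: → [14,16); WM=16
i=13 t=10 v=2: DROP (t<16-2); WM=16
i=14 t=13 v=4: DROP (t<16-2); WM=16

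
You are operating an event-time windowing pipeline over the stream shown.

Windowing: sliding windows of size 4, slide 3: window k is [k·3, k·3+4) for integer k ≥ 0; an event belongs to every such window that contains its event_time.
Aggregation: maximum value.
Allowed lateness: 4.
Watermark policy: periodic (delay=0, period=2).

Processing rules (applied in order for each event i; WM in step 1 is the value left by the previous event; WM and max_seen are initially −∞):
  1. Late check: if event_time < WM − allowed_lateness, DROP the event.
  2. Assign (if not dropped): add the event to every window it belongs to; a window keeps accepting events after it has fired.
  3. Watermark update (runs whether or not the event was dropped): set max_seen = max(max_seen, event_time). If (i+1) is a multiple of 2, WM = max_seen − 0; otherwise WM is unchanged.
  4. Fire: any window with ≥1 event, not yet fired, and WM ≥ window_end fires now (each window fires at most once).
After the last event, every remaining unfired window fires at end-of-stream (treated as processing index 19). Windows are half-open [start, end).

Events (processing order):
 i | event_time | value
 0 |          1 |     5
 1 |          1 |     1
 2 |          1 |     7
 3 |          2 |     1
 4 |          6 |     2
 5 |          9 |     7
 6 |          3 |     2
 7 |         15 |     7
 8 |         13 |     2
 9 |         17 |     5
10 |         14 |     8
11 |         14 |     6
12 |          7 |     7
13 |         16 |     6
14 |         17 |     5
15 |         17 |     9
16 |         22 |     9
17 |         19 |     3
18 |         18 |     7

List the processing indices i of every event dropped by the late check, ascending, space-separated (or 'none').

i=0 t=1 v=5: → [0,4); WM=−∞
i=1 t=1 v=1: → [0,4); WM=1
i=2 t=1 v=7: → [0,4); WM=1
i=3 t=2 v=1: → [0,4); WM=2
i=4 t=6 v=2: → [6,10),[3,7); WM=2
i=5 t=9 v=7: → [9,13),[6,10); WM=9; [0,4) fires=7 [3,7) fires=2
i=6 t=3 v=2: DROP (t<9-4); WM=9
i=7 t=15 v=7: → [15,19),[12,16); WM=15; [6,10) fires=7 [9,13) fires=7
i=8 t=13 v=2: → [12,16); WM=15
i=9 t=17 v=5: → [15,19); WM=17; [12,16) fires=7
i=10 t=14 v=8: → [12,16); WM=17
i=11 t=14 v=6: → [12,16); WM=17
i=12 t=7 v=7: DROP (t<17-4); WM=17
i=13 t=16 v=6: → [15,19); WM=17
i=14 t=17 v=5: → [15,19); WM=17
i=15 t=17 v=9: → [15,19); WM=17
i=16 t=22 v=9: → [21,25); WM=17
i=17 t=19 v=3: → [18,22); WM=22; [15,19) fires=9 [18,22) fires=3
i=18 t=18 v=7: → [18,22),[15,19); WM=22

6 12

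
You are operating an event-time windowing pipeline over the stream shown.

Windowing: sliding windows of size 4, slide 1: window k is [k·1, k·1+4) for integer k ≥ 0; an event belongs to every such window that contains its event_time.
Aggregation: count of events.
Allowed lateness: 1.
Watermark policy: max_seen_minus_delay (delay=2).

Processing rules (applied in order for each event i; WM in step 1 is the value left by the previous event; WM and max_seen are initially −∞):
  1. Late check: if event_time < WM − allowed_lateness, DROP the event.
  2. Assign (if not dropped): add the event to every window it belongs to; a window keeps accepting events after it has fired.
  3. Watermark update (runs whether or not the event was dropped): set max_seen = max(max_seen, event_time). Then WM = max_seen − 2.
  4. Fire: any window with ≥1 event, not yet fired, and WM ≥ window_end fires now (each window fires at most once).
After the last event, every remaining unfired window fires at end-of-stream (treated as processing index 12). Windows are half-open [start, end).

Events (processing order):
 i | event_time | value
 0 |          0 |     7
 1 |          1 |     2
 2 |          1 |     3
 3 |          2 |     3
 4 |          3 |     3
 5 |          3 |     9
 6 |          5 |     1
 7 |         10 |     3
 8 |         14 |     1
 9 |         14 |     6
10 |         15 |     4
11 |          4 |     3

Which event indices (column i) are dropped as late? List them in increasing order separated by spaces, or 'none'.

11

i=0 t=0 v=7: → [0,4); WM=-2
i=1 t=1 v=2: → [1,5),[0,4); WM=-1
i=2 t=1 v=3: → [1,5),[0,4); WM=-1
i=3 t=2 v=3: → [2,6),[1,5),[0,4); WM=0
i=4 t=3 v=3: → [3,7),[2,6),[1,5),[0,4); WM=1
i=5 t=3 v=9: → [3,7),[2,6),[1,5),[0,4); WM=1
i=6 t=5 v=1: → [5,9),[4,8),[3,7),[2,6); WM=3
i=7 t=10 v=3: → [10,14),[9,13),[8,12),[7,11); WM=8; [0,4) fires=6 [1,5) fires=5 [2,6) fires=4 [3,7) fires=3 [4,8) fires=1
i=8 t=14 v=1: → [14,18),[13,17),[12,16),[11,15); WM=12; [5,9) fires=1 [7,11) fires=1 [8,12) fires=1
i=9 t=14 v=6: → [14,18),[13,17),[12,16),[11,15); WM=12
i=10 t=15 v=4: → [15,19),[14,18),[13,17),[12,16); WM=13; [9,13) fires=1
i=11 t=4 v=3: DROP (t<13-1); WM=13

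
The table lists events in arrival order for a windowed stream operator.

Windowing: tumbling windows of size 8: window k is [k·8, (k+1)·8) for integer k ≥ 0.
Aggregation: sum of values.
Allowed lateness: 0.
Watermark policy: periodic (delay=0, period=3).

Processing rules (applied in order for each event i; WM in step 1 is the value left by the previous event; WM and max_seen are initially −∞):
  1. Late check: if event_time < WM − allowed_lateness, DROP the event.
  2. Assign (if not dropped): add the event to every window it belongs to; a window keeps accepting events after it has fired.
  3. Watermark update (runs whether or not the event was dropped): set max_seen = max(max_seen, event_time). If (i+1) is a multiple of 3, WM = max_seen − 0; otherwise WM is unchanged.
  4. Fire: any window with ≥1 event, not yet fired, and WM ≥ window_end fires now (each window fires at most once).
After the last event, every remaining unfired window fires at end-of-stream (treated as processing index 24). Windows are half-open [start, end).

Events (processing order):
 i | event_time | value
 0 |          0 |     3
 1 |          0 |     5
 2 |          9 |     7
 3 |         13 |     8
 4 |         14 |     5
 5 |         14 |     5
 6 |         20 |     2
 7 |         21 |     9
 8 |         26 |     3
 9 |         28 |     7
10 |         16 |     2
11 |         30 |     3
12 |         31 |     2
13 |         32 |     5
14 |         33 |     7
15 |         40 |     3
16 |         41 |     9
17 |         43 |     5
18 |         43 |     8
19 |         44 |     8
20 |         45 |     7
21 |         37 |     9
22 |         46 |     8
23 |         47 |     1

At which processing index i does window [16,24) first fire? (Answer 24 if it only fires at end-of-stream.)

8

i=0 t=0 v=3: → [0,8); WM=−∞
i=1 t=0 v=5: → [0,8); WM=−∞
i=2 t=9 v=7: → [8,16); WM=9; [0,8) fires=8
i=3 t=13 v=8: → [8,16); WM=9
i=4 t=14 v=5: → [8,16); WM=9
i=5 t=14 v=5: → [8,16); WM=14
i=6 t=20 v=2: → [16,24); WM=14
i=7 t=21 v=9: → [16,24); WM=14
i=8 t=26 v=3: → [24,32); WM=26; [8,16) fires=25 [16,24) fires=11
i=9 t=28 v=7: → [24,32); WM=26
i=10 t=16 v=2: DROP (t<26-0); WM=26
i=11 t=30 v=3: → [24,32); WM=30
i=12 t=31 v=2: → [24,32); WM=30
i=13 t=32 v=5: → [32,40); WM=30
i=14 t=33 v=7: → [32,40); WM=33; [24,32) fires=15
i=15 t=40 v=3: → [40,48); WM=33
i=16 t=41 v=9: → [40,48); WM=33
i=17 t=43 v=5: → [40,48); WM=43; [32,40) fires=12
i=18 t=43 v=8: → [40,48); WM=43
i=19 t=44 v=8: → [40,48); WM=43
i=20 t=45 v=7: → [40,48); WM=45
i=21 t=37 v=9: DROP (t<45-0); WM=45
i=22 t=46 v=8: → [40,48); WM=45
i=23 t=47 v=1: → [40,48); WM=47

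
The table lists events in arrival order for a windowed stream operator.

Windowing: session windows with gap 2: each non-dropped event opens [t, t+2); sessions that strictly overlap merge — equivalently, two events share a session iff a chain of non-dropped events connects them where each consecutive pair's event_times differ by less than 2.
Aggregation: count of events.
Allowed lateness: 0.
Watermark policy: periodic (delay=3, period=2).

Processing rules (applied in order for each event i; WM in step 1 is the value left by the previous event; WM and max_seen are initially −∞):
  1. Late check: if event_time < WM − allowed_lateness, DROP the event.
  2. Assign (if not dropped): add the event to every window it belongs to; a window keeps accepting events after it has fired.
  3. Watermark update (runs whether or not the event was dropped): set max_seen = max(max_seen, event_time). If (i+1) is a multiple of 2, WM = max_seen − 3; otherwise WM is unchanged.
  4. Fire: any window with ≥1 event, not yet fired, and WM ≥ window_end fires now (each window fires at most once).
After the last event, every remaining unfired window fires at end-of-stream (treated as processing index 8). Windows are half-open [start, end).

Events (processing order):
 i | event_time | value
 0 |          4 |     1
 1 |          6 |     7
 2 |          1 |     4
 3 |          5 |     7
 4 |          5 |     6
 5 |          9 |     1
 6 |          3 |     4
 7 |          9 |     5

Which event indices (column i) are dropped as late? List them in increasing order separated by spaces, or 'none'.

i=0 t=4 v=1: → [4,6); WM=−∞
i=1 t=6 v=7: → [6,8); WM=3
i=2 t=1 v=4: DROP (t<3-0); WM=3
i=3 t=5 v=7: → [4,8); WM=3
i=4 t=5 v=6: → [4,8); WM=3
i=5 t=9 v=1: → [9,11); WM=6
i=6 t=3 v=4: DROP (t<6-0); WM=6
i=7 t=9 v=5: → [9,11); WM=6

2 6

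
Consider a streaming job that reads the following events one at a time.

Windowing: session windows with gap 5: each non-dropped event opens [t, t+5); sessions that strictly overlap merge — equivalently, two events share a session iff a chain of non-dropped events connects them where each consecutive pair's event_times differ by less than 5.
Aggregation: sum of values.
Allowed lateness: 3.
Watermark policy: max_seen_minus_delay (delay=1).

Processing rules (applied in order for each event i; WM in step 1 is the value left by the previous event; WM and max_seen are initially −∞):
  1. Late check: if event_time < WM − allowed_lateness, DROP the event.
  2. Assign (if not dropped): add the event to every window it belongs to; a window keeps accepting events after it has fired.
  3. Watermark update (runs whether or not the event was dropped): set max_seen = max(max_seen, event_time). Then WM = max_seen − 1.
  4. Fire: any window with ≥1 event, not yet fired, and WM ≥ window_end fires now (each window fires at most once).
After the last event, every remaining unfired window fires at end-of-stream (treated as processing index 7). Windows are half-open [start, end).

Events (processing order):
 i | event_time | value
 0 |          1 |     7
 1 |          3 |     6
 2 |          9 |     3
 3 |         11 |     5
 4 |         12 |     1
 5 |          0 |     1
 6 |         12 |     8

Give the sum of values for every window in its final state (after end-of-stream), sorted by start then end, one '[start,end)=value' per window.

i=0 t=1 v=7: → [1,6); WM=0
i=1 t=3 v=6: → [1,8); WM=2
i=2 t=9 v=3: → [9,14); WM=8
i=3 t=11 v=5: → [9,16); WM=10
i=4 t=12 v=1: → [9,17); WM=11
i=5 t=0 v=1: DROP (t<11-3); WM=11
i=6 t=12 v=8: → [9,17); WM=11

[1,8)=13 [9,17)=17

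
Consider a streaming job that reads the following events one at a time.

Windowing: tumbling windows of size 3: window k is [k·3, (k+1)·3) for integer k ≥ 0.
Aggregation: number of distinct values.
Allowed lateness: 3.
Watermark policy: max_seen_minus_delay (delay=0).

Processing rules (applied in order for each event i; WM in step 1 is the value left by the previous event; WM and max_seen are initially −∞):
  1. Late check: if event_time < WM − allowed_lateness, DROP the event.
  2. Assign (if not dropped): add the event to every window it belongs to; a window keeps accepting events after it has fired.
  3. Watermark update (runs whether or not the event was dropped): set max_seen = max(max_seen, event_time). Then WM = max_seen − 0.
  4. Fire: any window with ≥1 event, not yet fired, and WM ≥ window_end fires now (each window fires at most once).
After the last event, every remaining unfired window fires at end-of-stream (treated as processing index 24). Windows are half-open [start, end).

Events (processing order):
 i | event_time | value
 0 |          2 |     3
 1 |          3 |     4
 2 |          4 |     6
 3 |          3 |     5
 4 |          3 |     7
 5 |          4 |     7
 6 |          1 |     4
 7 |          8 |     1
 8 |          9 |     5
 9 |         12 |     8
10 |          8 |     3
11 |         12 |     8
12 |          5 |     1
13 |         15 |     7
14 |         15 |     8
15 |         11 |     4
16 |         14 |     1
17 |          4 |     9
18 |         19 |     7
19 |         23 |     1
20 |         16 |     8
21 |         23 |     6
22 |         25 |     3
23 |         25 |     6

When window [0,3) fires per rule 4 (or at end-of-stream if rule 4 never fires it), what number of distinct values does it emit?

1

i=0 t=2 v=3: → [0,3); WM=2
i=1 t=3 v=4: → [3,6); WM=3; [0,3) fires=1
i=2 t=4 v=6: → [3,6); WM=4
i=3 t=3 v=5: → [3,6); WM=4
i=4 t=3 v=7: → [3,6); WM=4
i=5 t=4 v=7: → [3,6); WM=4
i=6 t=1 v=4: → [0,3); WM=4
i=7 t=8 v=1: → [6,9); WM=8; [3,6) fires=4
i=8 t=9 v=5: → [9,12); WM=9; [6,9) fires=1
i=9 t=12 v=8: → [12,15); WM=12; [9,12) fires=1
i=10 t=8 v=3: DROP (t<12-3); WM=12
i=11 t=12 v=8: → [12,15); WM=12
i=12 t=5 v=1: DROP (t<12-3); WM=12
i=13 t=15 v=7: → [15,18); WM=15; [12,15) fires=1
i=14 t=15 v=8: → [15,18); WM=15
i=15 t=11 v=4: DROP (t<15-3); WM=15
i=16 t=14 v=1: → [12,15); WM=15
i=17 t=4 v=9: DROP (t<15-3); WM=15
i=18 t=19 v=7: → [18,21); WM=19; [15,18) fires=2
i=19 t=23 v=1: → [21,24); WM=23; [18,21) fires=1
i=20 t=16 v=8: DROP (t<23-3); WM=23
i=21 t=23 v=6: → [21,24); WM=23
i=22 t=25 v=3: → [24,27); WM=25; [21,24) fires=2
i=23 t=25 v=6: → [24,27); WM=25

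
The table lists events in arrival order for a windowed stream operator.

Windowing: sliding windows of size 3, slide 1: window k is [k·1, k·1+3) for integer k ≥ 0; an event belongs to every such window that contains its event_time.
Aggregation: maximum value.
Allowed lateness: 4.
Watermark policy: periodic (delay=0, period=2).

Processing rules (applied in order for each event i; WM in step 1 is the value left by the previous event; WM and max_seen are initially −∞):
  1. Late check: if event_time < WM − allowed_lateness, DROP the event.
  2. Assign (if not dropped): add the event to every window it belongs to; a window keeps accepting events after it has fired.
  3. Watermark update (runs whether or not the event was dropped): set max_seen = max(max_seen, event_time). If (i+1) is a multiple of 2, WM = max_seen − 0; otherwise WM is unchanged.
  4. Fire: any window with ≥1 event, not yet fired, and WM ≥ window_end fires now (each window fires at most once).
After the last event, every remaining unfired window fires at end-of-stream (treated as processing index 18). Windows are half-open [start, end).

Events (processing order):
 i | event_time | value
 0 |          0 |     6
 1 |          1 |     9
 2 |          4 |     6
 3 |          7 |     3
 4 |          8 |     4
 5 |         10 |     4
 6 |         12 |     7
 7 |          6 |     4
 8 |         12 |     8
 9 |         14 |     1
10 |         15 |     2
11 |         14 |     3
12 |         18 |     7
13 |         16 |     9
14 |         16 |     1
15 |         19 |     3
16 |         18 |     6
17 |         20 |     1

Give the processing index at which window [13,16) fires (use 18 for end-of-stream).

i=0 t=0 v=6: → [0,3); WM=−∞
i=1 t=1 v=9: → [1,4),[0,3); WM=1
i=2 t=4 v=6: → [4,7),[3,6),[2,5); WM=1
i=3 t=7 v=3: → [7,10),[6,9),[5,8); WM=7; [0,3) fires=9 [1,4) fires=9 [2,5) fires=6 [3,6) fires=6 [4,7) fires=6
i=4 t=8 v=4: → [8,11),[7,10),[6,9); WM=7
i=5 t=10 v=4: → [10,13),[9,12),[8,11); WM=10; [5,8) fires=3 [6,9) fires=4 [7,10) fires=4
i=6 t=12 v=7: → [12,15),[11,14),[10,13); WM=10
i=7 t=6 v=4: → [6,9),[5,8),[4,7); WM=12; [8,11) fires=4 [9,12) fires=4
i=8 t=12 v=8: → [12,15),[11,14),[10,13); WM=12
i=9 t=14 v=1: → [14,17),[13,16),[12,15); WM=14; [10,13) fires=8 [11,14) fires=8
i=10 t=15 v=2: → [15,18),[14,17),[13,16); WM=14
i=11 t=14 v=3: → [14,17),[13,16),[12,15); WM=15; [12,15) fires=8
i=12 t=18 v=7: → [18,21),[17,20),[16,19); WM=15
i=13 t=16 v=9: → [16,19),[15,18),[14,17); WM=18; [13,16) fires=3 [14,17) fires=9 [15,18) fires=9
i=14 t=16 v=1: → [16,19),[15,18),[14,17); WM=18
i=15 t=19 v=3: → [19,22),[18,21),[17,20); WM=19; [16,19) fires=9
i=16 t=18 v=6: → [18,21),[17,20),[16,19); WM=19
i=17 t=20 v=1: → [20,23),[19,22),[18,21); WM=20; [17,20) fires=7

13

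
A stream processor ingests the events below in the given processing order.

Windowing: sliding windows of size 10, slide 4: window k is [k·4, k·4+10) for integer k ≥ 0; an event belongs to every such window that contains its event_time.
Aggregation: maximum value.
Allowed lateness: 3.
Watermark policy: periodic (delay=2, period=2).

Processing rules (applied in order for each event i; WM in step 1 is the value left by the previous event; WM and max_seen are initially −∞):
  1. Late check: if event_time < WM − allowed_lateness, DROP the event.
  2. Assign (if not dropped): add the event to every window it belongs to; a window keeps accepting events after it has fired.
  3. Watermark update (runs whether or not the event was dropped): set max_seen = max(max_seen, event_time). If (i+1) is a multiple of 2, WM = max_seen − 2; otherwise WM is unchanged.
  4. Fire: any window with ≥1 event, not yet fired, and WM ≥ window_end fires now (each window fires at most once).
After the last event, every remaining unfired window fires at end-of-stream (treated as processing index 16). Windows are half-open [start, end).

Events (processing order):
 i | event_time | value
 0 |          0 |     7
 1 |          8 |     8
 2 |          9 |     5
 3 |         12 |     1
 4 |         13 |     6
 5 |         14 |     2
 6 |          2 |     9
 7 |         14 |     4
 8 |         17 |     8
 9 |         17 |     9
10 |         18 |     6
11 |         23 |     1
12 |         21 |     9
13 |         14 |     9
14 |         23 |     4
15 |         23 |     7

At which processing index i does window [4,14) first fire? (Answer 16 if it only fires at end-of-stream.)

9

i=0 t=0 v=7: → [0,10); WM=−∞
i=1 t=8 v=8: → [8,18),[4,14),[0,10); WM=6
i=2 t=9 v=5: → [8,18),[4,14),[0,10); WM=6
i=3 t=12 v=1: → [12,22),[8,18),[4,14); WM=10; [0,10) fires=8
i=4 t=13 v=6: → [12,22),[8,18),[4,14); WM=10
i=5 t=14 v=2: → [12,22),[8,18); WM=12
i=6 t=2 v=9: DROP (t<12-3); WM=12
i=7 t=14 v=4: → [12,22),[8,18); WM=12
i=8 t=17 v=8: → [16,26),[12,22),[8,18); WM=12
i=9 t=17 v=9: → [16,26),[12,22),[8,18); WM=15; [4,14) fires=8
i=10 t=18 v=6: → [16,26),[12,22); WM=15
i=11 t=23 v=1: → [20,30),[16,26); WM=21; [8,18) fires=9
i=12 t=21 v=9: → [20,30),[16,26),[12,22); WM=21
i=13 t=14 v=9: DROP (t<21-3); WM=21
i=14 t=23 v=4: → [20,30),[16,26); WM=21
i=15 t=23 v=7: → [20,30),[16,26); WM=21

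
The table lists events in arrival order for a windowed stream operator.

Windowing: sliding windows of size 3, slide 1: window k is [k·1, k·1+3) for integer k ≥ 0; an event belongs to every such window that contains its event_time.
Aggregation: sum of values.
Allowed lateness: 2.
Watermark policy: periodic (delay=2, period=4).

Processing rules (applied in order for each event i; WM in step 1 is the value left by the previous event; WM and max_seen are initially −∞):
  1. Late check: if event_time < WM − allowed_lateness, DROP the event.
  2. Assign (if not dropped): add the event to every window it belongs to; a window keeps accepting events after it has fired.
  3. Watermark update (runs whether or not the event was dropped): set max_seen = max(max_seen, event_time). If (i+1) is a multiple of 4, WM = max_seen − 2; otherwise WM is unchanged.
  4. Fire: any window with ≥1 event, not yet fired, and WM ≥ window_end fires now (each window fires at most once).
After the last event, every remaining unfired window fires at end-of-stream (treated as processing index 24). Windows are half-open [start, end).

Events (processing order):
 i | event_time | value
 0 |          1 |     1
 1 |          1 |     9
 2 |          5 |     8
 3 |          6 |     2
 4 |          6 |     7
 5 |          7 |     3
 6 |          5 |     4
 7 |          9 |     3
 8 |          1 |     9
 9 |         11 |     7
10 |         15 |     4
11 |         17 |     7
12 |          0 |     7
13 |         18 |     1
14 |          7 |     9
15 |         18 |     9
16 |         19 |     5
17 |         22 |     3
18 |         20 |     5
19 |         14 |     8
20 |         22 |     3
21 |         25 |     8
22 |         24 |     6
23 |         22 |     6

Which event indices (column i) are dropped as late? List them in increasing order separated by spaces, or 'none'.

8 12 14

i=0 t=1 v=1: → [1,4),[0,3); WM=−∞
i=1 t=1 v=9: → [1,4),[0,3); WM=−∞
i=2 t=5 v=8: → [5,8),[4,7),[3,6); WM=−∞
i=3 t=6 v=2: → [6,9),[5,8),[4,7); WM=4; [0,3) fires=10 [1,4) fires=10
i=4 t=6 v=7: → [6,9),[5,8),[4,7); WM=4
i=5 t=7 v=3: → [7,10),[6,9),[5,8); WM=4
i=6 t=5 v=4: → [5,8),[4,7),[3,6); WM=4
i=7 t=9 v=3: → [9,12),[8,11),[7,10); WM=7; [3,6) fires=12 [4,7) fires=21
i=8 t=1 v=9: DROP (t<7-2); WM=7
i=9 t=11 v=7: → [11,14),[10,13),[9,12); WM=7
i=10 t=15 v=4: → [15,18),[14,17),[13,16); WM=7
i=11 t=17 v=7: → [17,20),[16,19),[15,18); WM=15; [5,8) fires=24 [6,9) fires=12 [7,10) fires=6 [8,11) fires=3 [9,12) fires=10 [10,13) fires=7 [11,14) fires=7
i=12 t=0 v=7: DROP (t<15-2); WM=15
i=13 t=18 v=1: → [18,21),[17,20),[16,19); WM=15
i=14 t=7 v=9: DROP (t<15-2); WM=15
i=15 t=18 v=9: → [18,21),[17,20),[16,19); WM=16; [13,16) fires=4
i=16 t=19 v=5: → [19,22),[18,21),[17,20); WM=16
i=17 t=22 v=3: → [22,25),[21,24),[20,23); WM=16
i=18 t=20 v=5: → [20,23),[19,22),[18,21); WM=16
i=19 t=14 v=8: → [14,17),[13,16),[12,15); WM=20; [12,15) fires=8 [14,17) fires=12 [15,18) fires=11 [16,19) fires=17 [17,20) fires=22
i=20 t=22 v=3: → [22,25),[21,24),[20,23); WM=20
i=21 t=25 v=8: → [25,28),[24,27),[23,26); WM=20
i=22 t=24 v=6: → [24,27),[23,26),[22,25); WM=20
i=23 t=22 v=6: → [22,25),[21,24),[20,23); WM=23; [18,21) fires=20 [19,22) fires=10 [20,23) fires=17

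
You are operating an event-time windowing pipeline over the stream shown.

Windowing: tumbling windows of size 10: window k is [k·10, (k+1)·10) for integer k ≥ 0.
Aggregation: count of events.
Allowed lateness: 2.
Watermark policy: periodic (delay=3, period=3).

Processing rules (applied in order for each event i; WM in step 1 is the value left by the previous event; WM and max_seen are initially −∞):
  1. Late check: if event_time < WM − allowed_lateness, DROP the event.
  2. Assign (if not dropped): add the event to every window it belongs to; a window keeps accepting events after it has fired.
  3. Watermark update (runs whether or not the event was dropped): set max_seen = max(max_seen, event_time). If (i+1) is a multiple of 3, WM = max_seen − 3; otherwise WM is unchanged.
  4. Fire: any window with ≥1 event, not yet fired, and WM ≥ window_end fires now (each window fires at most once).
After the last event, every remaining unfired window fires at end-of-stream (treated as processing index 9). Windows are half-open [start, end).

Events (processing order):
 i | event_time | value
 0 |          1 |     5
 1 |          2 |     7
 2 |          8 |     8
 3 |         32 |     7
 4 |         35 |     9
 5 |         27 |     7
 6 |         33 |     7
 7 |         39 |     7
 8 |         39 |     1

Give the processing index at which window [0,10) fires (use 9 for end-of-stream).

5

i=0 t=1 v=5: → [0,10); WM=−∞
i=1 t=2 v=7: → [0,10); WM=−∞
i=2 t=8 v=8: → [0,10); WM=5
i=3 t=32 v=7: → [30,40); WM=5
i=4 t=35 v=9: → [30,40); WM=5
i=5 t=27 v=7: → [20,30); WM=32; [0,10) fires=3 [20,30) fires=1
i=6 t=33 v=7: → [30,40); WM=32
i=7 t=39 v=7: → [30,40); WM=32
i=8 t=39 v=1: → [30,40); WM=36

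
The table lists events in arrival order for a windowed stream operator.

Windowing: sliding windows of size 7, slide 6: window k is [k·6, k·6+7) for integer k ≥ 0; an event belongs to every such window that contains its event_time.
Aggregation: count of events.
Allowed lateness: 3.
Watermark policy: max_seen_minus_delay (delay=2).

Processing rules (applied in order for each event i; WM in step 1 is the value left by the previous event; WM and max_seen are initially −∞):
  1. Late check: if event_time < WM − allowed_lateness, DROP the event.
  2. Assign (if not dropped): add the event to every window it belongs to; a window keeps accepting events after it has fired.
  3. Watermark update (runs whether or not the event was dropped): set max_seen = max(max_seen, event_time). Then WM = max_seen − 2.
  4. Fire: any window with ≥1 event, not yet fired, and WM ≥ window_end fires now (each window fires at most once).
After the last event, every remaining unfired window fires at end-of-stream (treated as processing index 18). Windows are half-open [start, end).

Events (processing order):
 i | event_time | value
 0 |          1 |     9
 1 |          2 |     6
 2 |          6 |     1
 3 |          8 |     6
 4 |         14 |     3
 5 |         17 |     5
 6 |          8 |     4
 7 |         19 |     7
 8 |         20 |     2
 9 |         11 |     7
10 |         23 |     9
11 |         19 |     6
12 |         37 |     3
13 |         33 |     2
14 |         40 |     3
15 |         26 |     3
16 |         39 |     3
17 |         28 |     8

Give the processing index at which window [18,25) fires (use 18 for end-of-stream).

12

i=0 t=1 v=9: → [0,7); WM=-1
i=1 t=2 v=6: → [0,7); WM=0
i=2 t=6 v=1: → [6,13),[0,7); WM=4
i=3 t=8 v=6: → [6,13); WM=6
i=4 t=14 v=3: → [12,19); WM=12; [0,7) fires=3
i=5 t=17 v=5: → [12,19); WM=15; [6,13) fires=2
i=6 t=8 v=4: DROP (t<15-3); WM=15
i=7 t=19 v=7: → [18,25); WM=17
i=8 t=20 v=2: → [18,25); WM=18
i=9 t=11 v=7: DROP (t<18-3); WM=18
i=10 t=23 v=9: → [18,25); WM=21; [12,19) fires=2
i=11 t=19 v=6: → [18,25); WM=21
i=12 t=37 v=3: → [36,43); WM=35; [18,25) fires=4
i=13 t=33 v=2: → [30,37); WM=35
i=14 t=40 v=3: → [36,43); WM=38; [30,37) fires=1
i=15 t=26 v=3: DROP (t<38-3); WM=38
i=16 t=39 v=3: → [36,43); WM=38
i=17 t=28 v=8: DROP (t<38-3); WM=38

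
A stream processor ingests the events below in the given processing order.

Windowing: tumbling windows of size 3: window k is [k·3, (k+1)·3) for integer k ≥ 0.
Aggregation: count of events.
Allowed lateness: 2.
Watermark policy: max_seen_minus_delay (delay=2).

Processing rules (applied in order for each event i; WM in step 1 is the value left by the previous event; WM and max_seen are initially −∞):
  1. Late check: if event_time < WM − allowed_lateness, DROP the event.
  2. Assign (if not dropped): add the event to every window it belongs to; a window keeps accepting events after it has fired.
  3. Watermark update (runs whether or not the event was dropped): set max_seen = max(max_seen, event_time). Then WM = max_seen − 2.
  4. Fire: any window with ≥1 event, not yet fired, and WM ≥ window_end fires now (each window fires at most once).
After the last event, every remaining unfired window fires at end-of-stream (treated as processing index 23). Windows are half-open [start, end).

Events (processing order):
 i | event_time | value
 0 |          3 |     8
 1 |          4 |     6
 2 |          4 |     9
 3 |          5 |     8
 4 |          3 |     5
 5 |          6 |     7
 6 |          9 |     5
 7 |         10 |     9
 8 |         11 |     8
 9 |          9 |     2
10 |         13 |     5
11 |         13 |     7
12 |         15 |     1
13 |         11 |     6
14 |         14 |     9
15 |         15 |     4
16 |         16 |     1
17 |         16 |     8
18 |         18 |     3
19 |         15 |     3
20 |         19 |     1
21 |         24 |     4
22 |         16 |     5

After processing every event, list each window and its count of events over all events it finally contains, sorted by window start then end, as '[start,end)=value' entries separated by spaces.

[3,6)=5 [6,9)=1 [9,12)=5 [12,15)=3 [15,18)=5 [18,21)=2 [24,27)=1

i=0 t=3 v=8: → [3,6); WM=1
i=1 t=4 v=6: → [3,6); WM=2
i=2 t=4 v=9: → [3,6); WM=2
i=3 t=5 v=8: → [3,6); WM=3
i=4 t=3 v=5: → [3,6); WM=3
i=5 t=6 v=7: → [6,9); WM=4
i=6 t=9 v=5: → [9,12); WM=7; [3,6) fires=5
i=7 t=10 v=9: → [9,12); WM=8
i=8 t=11 v=8: → [9,12); WM=9; [6,9) fires=1
i=9 t=9 v=2: → [9,12); WM=9
i=10 t=13 v=5: → [12,15); WM=11
i=11 t=13 v=7: → [12,15); WM=11
i=12 t=15 v=1: → [15,18); WM=13; [9,12) fires=4
i=13 t=11 v=6: → [9,12); WM=13
i=14 t=14 v=9: → [12,15); WM=13
i=15 t=15 v=4: → [15,18); WM=13
i=16 t=16 v=1: → [15,18); WM=14
i=17 t=16 v=8: → [15,18); WM=14
i=18 t=18 v=3: → [18,21); WM=16; [12,15) fires=3
i=19 t=15 v=3: → [15,18); WM=16
i=20 t=19 v=1: → [18,21); WM=17
i=21 t=24 v=4: → [24,27); WM=22; [15,18) fires=5 [18,21) fires=2
i=22 t=16 v=5: DROP (t<22-2); WM=22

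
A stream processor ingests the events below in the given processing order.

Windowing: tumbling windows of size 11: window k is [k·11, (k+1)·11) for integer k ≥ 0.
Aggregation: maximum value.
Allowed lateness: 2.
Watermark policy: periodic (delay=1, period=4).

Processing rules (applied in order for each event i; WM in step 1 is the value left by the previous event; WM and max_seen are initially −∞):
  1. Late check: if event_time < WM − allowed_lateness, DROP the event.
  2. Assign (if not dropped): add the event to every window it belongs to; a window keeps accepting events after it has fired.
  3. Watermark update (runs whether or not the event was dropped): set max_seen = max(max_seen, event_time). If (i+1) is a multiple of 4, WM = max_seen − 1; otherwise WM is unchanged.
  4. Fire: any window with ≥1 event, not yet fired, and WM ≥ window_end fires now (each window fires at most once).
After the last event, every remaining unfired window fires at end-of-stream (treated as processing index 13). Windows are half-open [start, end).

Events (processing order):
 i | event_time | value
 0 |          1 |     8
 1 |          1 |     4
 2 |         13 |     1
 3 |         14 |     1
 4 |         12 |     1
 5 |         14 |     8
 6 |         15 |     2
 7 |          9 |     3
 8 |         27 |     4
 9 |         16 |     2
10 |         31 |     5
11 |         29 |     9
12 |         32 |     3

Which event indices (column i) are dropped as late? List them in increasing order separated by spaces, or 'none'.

i=0 t=1 v=8: → [0,11); WM=−∞
i=1 t=1 v=4: → [0,11); WM=−∞
i=2 t=13 v=1: → [11,22); WM=−∞
i=3 t=14 v=1: → [11,22); WM=13; [0,11) fires=8
i=4 t=12 v=1: → [11,22); WM=13
i=5 t=14 v=8: → [11,22); WM=13
i=6 t=15 v=2: → [11,22); WM=13
i=7 t=9 v=3: DROP (t<13-2); WM=14
i=8 t=27 v=4: → [22,33); WM=14
i=9 t=16 v=2: → [11,22); WM=14
i=10 t=31 v=5: → [22,33); WM=14
i=11 t=29 v=9: → [22,33); WM=30; [11,22) fires=8
i=12 t=32 v=3: → [22,33); WM=30

7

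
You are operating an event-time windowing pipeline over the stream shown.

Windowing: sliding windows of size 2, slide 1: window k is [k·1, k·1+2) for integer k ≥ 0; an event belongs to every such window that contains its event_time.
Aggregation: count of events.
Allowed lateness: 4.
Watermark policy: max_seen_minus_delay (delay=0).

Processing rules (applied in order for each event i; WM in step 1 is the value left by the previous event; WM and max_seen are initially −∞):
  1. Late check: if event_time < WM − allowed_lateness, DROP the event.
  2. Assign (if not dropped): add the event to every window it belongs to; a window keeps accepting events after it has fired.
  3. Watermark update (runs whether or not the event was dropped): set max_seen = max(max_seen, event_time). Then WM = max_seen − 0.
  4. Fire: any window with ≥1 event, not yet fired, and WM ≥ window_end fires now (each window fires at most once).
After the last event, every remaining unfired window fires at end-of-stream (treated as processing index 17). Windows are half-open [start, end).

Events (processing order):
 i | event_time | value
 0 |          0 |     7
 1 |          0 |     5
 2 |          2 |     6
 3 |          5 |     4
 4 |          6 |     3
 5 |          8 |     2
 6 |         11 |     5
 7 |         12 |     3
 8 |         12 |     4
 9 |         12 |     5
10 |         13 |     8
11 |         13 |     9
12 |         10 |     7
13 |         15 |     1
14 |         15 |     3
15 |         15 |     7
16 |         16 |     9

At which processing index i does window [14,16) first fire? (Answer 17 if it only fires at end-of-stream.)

i=0 t=0 v=7: → [0,2); WM=0
i=1 t=0 v=5: → [0,2); WM=0
i=2 t=2 v=6: → [2,4),[1,3); WM=2; [0,2) fires=2
i=3 t=5 v=4: → [5,7),[4,6); WM=5; [1,3) fires=1 [2,4) fires=1
i=4 t=6 v=3: → [6,8),[5,7); WM=6; [4,6) fires=1
i=5 t=8 v=2: → [8,10),[7,9); WM=8; [5,7) fires=2 [6,8) fires=1
i=6 t=11 v=5: → [11,13),[10,12); WM=11; [7,9) fires=1 [8,10) fires=1
i=7 t=12 v=3: → [12,14),[11,13); WM=12; [10,12) fires=1
i=8 t=12 v=4: → [12,14),[11,13); WM=12
i=9 t=12 v=5: → [12,14),[11,13); WM=12
i=10 t=13 v=8: → [13,15),[12,14); WM=13; [11,13) fires=4
i=11 t=13 v=9: → [13,15),[12,14); WM=13
i=12 t=10 v=7: → [10,12),[9,11); WM=13; [9,11) fires=1
i=13 t=15 v=1: → [15,17),[14,16); WM=15; [12,14) fires=5 [13,15) fires=2
i=14 t=15 v=3: → [15,17),[14,16); WM=15
i=15 t=15 v=7: → [15,17),[14,16); WM=15
i=16 t=16 v=9: → [16,18),[15,17); WM=16; [14,16) fires=3

16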